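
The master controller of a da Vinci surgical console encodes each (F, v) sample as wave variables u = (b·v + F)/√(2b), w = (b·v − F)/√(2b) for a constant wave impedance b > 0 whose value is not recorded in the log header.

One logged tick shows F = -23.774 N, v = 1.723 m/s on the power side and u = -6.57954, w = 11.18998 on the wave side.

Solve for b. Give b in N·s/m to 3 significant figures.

b = 3.58 N·s/m

u + w = 4.61044;  u + w = √(2b)·v, so √(2b) = 4.61044/1.723 = 2.67582.
b = (√(2b))²/2 = 7.16002/2 = 3.58001.
(Check via u − w = 2F/√(2b): u − w = -17.76952, 2F/√(2b) = -17.76950.)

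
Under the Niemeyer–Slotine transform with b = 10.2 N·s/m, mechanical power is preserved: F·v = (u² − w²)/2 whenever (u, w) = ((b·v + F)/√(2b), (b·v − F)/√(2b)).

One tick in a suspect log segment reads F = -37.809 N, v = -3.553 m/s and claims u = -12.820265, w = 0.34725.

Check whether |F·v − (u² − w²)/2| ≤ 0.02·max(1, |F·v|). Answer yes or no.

F·v = (-37.809)×(-3.553) = 134.335377 W.
(u² − w²)/2 = (164.359195 − 0.120583)/2 = 82.119306 W.
|Δ| = 52.216071;  2% of max(1, |F·v|) = 2.686708.

no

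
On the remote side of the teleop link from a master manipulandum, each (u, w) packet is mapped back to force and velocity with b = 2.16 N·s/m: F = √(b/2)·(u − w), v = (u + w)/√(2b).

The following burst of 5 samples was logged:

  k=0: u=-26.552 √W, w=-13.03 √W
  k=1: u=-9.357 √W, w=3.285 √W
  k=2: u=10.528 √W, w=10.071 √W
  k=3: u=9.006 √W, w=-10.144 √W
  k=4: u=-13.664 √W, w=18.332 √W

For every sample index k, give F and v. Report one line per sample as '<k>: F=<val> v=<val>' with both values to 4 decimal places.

k=0: u−w=-13.5220, u+w=-39.5820; √(b/2)=1.0392, √(2b)=2.0785; F=1.0392×(-13.522)=-14.0525, v=-39.5820/2.0785=-19.0439
k=1: u−w=-12.6420, u+w=-6.0720; √(b/2)=1.0392, √(2b)=2.0785; F=1.0392×(-12.642)=-13.1380, v=-6.0720/2.0785=-2.9214
k=2: u−w=0.4570, u+w=20.5990; √(b/2)=1.0392, √(2b)=2.0785; F=1.0392×0.457=0.4749, v=20.5990/2.0785=9.9107
k=3: u−w=19.1500, u+w=-1.1380; √(b/2)=1.0392, √(2b)=2.0785; F=1.0392×19.15=19.9013, v=-1.1380/2.0785=-0.5475
k=4: u−w=-31.9960, u+w=4.6680; √(b/2)=1.0392, √(2b)=2.0785; F=1.0392×(-31.996)=-33.2512, v=4.6680/2.0785=2.2459

0: F=-14.0525 v=-19.0439
1: F=-13.1380 v=-2.9214
2: F=0.4749 v=9.9107
3: F=19.9013 v=-0.5475
4: F=-33.2512 v=2.2459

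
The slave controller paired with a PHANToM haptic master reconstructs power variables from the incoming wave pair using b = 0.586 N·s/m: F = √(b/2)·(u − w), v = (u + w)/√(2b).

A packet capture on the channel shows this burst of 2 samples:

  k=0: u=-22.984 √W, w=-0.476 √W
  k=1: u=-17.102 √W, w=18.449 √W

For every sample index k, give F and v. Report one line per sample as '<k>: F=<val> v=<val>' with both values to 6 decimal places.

k=0: u−w=-22.508000, u+w=-23.460000; √(b/2)=0.541295, √(2b)=1.082589; F=0.541295×(-22.508)=-12.183462, v=-23.460000/1.082589=-21.670264
k=1: u−w=-35.551000, u+w=1.347000; √(b/2)=0.541295, √(2b)=1.082589; F=0.541295×(-35.551)=-19.243569, v=1.347000/1.082589=1.244239

0: F=-12.183462 v=-21.670264
1: F=-19.243569 v=1.244239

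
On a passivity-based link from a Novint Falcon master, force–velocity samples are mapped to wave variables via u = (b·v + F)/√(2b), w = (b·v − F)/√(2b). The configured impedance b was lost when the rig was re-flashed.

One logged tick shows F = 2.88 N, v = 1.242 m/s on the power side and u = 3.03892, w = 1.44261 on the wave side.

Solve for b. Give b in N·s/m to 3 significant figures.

b = 6.51 N·s/m

u + w = 4.48153;  u + w = √(2b)·v, so √(2b) = 4.48153/1.242 = 3.60832.
b = (√(2b))²/2 = 13.01995/2 = 6.50998.
(Check via u − w = 2F/√(2b): u − w = 1.59631, 2F/√(2b) = 1.59631.)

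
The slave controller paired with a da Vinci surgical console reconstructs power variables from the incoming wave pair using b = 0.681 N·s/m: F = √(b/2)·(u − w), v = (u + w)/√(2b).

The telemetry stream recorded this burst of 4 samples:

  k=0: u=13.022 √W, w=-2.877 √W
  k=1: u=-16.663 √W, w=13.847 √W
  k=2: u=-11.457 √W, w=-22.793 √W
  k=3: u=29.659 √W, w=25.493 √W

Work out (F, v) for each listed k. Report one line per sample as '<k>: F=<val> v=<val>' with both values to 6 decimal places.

k=0: u−w=15.899000, u+w=10.145000; √(b/2)=0.583524, √(2b)=1.167048; F=0.583524×15.899=9.277445, v=10.145000/1.167048=8.692876
k=1: u−w=-30.510000, u+w=-2.816000; √(b/2)=0.583524, √(2b)=1.167048; F=0.583524×(-30.51)=-17.803310, v=-2.816000/1.167048=-2.412927
k=2: u−w=11.336000, u+w=-34.250000; √(b/2)=0.583524, √(2b)=1.167048; F=0.583524×11.336=6.614826, v=-34.250000/1.167048=-29.347562
k=3: u−w=4.166000, u+w=55.152000; √(b/2)=0.583524, √(2b)=1.167048; F=0.583524×4.166=2.430960, v=55.152000/1.167048=47.257714

0: F=9.277445 v=8.692876
1: F=-17.803310 v=-2.412927
2: F=6.614826 v=-29.347562
3: F=2.430960 v=47.257714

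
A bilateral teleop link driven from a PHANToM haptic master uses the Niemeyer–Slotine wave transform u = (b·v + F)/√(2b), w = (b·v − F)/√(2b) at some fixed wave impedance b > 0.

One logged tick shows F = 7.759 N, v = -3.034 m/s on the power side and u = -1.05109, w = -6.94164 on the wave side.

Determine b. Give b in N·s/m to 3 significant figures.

u + w = -7.9927;  u + w = √(2b)·v, so √(2b) = -7.9927/(-3.034) = 2.6344.
b = (√(2b))²/2 = 6.9400/2 = 3.4700.
(Check via u − w = 2F/√(2b): u − w = 5.8905, 2F/√(2b) = 5.8906.)

b = 3.47 N·s/m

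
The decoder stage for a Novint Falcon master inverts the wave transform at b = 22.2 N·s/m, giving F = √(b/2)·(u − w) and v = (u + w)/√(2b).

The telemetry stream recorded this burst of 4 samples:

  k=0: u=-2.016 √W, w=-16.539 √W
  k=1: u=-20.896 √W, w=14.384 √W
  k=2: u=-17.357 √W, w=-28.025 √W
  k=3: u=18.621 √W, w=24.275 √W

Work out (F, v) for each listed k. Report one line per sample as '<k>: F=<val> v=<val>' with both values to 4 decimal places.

k=0: u−w=14.5230, u+w=-18.5550; √(b/2)=3.3317, √(2b)=6.6633; F=3.3317×14.523=48.3858, v=-18.5550/6.6633=-2.7846
k=1: u−w=-35.2800, u+w=-6.5120; √(b/2)=3.3317, √(2b)=6.6633; F=3.3317×(-35.28)=-117.5412, v=-6.5120/6.6633=-0.9773
k=2: u−w=10.6680, u+w=-45.3820; √(b/2)=3.3317, √(2b)=6.6633; F=3.3317×10.668=35.5422, v=-45.3820/6.6633=-6.8107
k=3: u−w=-5.6540, u+w=42.8960; √(b/2)=3.3317, √(2b)=6.6633; F=3.3317×(-5.654)=-18.8372, v=42.8960/6.6633=6.4376

0: F=48.3858 v=-2.7846
1: F=-117.5412 v=-0.9773
2: F=35.5422 v=-6.8107
3: F=-18.8372 v=6.4376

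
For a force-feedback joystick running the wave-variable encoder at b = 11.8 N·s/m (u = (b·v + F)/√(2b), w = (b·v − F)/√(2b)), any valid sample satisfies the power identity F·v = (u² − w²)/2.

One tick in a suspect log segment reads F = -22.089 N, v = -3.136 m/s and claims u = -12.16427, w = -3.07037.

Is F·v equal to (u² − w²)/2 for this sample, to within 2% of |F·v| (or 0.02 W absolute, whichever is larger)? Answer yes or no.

yes

F·v = (-22.089)×(-3.136) = 69.2711 W.
(u² − w²)/2 = (147.9695 − 9.4272)/2 = 69.2711 W.
|Δ| = 0.0000;  2% of max(1, |F·v|) = 1.3854.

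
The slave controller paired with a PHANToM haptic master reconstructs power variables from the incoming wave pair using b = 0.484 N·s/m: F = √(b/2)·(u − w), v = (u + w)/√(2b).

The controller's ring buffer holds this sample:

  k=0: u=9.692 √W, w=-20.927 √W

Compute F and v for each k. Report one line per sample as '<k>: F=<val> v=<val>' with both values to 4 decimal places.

k=0: u−w=30.6190, u+w=-11.2350; √(b/2)=0.4919, √(2b)=0.9839; F=0.4919×30.619=15.0626, v=-11.2350/0.9839=-11.4192

0: F=15.0626 v=-11.4192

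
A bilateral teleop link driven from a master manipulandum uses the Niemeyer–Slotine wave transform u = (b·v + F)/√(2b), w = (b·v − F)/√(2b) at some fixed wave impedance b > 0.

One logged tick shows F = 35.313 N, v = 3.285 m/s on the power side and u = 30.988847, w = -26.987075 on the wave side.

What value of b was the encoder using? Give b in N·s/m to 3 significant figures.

b = 0.742 N·s/m

u + w = 4.001772;  u + w = √(2b)·v, so √(2b) = 4.001772/3.285 = 1.218195.
b = (√(2b))²/2 = 1.484000/2 = 0.742000.
(Check via u − w = 2F/√(2b): u − w = 57.975922, 2F/√(2b) = 57.975919.)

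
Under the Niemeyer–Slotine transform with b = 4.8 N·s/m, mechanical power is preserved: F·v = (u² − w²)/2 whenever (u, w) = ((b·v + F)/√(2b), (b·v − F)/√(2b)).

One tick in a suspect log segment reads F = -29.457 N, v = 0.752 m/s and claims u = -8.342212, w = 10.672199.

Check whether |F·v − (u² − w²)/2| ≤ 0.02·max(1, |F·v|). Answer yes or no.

F·v = (-29.457)×0.752 = -22.151664 W.
(u² − w²)/2 = (69.592501 − 113.895831)/2 = -22.151665 W.
|Δ| = 0.000001;  2% of max(1, |F·v|) = 0.443033.

yes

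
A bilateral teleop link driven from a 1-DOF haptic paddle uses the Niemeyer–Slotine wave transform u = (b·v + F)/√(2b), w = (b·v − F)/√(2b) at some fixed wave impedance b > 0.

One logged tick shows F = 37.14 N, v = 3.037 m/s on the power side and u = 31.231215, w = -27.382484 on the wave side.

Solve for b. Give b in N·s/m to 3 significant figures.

b = 0.803 N·s/m

u + w = 3.848731;  u + w = √(2b)·v, so √(2b) = 3.848731/3.037 = 1.267281.
b = (√(2b))²/2 = 1.606000/2 = 0.803000.
(Check via u − w = 2F/√(2b): u − w = 58.613699, 2F/√(2b) = 58.613699.)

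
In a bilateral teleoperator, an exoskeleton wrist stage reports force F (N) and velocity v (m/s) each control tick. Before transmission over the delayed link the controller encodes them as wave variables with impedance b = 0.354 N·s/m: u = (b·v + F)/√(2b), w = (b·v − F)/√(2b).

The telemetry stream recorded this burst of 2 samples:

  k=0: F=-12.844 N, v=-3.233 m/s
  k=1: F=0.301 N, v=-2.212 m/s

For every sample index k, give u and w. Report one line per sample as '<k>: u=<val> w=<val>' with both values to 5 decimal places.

0: u=-16.62471 w=13.90437
1: u=-0.57289 w=-1.28834

k=0: b·v=0.354×(-3.233)=-1.14448; √(2b)=0.84143; u=(-1.14448+(-12.844))/0.84143=-16.62471, w=(-1.14448−(-12.844))/0.84143=13.90437
k=1: b·v=0.354×(-2.212)=-0.78305; √(2b)=0.84143; u=(-0.78305+0.301)/0.84143=-0.57289, w=(-0.78305−0.301)/0.84143=-1.28834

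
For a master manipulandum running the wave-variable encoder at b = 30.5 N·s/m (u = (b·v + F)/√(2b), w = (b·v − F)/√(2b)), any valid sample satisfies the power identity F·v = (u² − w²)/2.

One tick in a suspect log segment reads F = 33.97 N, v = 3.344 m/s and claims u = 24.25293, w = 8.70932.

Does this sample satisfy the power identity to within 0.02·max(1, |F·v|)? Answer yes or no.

no

F·v = 33.97×3.344 = 113.59568 W.
(u² − w²)/2 = (588.20461 − 75.85225)/2 = 256.17618 W.
|Δ| = 142.58050;  2% of max(1, |F·v|) = 2.27191.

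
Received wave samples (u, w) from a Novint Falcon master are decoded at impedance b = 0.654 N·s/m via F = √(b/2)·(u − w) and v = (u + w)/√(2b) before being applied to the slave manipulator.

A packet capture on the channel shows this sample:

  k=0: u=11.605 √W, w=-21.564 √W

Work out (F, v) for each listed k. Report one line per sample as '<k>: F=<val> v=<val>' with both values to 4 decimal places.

0: F=18.9673 v=-8.7079

k=0: u−w=33.1690, u+w=-9.9590; √(b/2)=0.5718, √(2b)=1.1437; F=0.5718×33.169=18.9673, v=-9.9590/1.1437=-8.7079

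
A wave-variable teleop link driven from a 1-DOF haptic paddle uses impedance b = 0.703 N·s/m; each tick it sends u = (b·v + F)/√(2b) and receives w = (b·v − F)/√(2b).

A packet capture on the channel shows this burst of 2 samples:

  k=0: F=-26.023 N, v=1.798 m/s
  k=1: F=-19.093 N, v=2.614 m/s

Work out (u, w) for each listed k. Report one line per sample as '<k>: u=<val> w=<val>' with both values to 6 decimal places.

k=0: b·v=0.703×1.798=1.263994; √(2b)=1.185749; u=(1.263994+(-26.023))/1.185749=-20.880483, w=(1.263994−(-26.023))/1.185749=23.012459
k=1: b·v=0.703×2.614=1.837642; √(2b)=1.185749; u=(1.837642+(-19.093))/1.185749=-14.552289, w=(1.837642−(-19.093))/1.185749=17.651836

0: u=-20.880483 w=23.012459
1: u=-14.552289 w=17.651836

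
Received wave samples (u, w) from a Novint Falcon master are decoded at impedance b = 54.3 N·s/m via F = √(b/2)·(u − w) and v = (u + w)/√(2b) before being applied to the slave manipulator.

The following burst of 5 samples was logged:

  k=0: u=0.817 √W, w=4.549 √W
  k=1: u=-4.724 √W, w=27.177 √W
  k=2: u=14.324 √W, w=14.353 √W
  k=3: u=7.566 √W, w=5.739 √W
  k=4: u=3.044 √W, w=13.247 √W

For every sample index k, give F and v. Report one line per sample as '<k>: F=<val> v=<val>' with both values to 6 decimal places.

k=0: u−w=-3.732000, u+w=5.366000; √(b/2)=5.210566, √(2b)=10.421132; F=5.210566×(-3.732)=-19.445833, v=5.366000/10.421132=0.514915
k=1: u−w=-31.901000, u+w=22.453000; √(b/2)=5.210566, √(2b)=10.421132; F=5.210566×(-31.901)=-166.222272, v=22.453000/10.421132=2.154564
k=2: u−w=-0.029000, u+w=28.677000; √(b/2)=5.210566, √(2b)=10.421132; F=5.210566×(-0.029)=-0.151106, v=28.677000/10.421132=2.751812
k=3: u−w=1.827000, u+w=13.305000; √(b/2)=5.210566, √(2b)=10.421132; F=5.210566×1.827=9.519704, v=13.305000/10.421132=1.276733
k=4: u−w=-10.203000, u+w=16.291000; √(b/2)=5.210566, √(2b)=10.421132; F=5.210566×(-10.203)=-53.163407, v=16.291000/10.421132=1.563266

0: F=-19.445833 v=0.514915
1: F=-166.222272 v=2.154564
2: F=-0.151106 v=2.751812
3: F=9.519704 v=1.276733
4: F=-53.163407 v=1.563266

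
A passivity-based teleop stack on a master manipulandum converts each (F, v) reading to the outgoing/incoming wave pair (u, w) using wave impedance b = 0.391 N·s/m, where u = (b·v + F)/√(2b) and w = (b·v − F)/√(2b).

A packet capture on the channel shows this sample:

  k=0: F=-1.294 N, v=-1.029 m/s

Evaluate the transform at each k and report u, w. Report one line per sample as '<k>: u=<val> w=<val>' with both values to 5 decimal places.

k=0: b·v=0.391×(-1.029)=-0.40234; √(2b)=0.88431; u=(-0.40234+(-1.294))/0.88431=-1.91827, w=(-0.40234−(-1.294))/0.88431=1.00832

0: u=-1.91827 w=1.00832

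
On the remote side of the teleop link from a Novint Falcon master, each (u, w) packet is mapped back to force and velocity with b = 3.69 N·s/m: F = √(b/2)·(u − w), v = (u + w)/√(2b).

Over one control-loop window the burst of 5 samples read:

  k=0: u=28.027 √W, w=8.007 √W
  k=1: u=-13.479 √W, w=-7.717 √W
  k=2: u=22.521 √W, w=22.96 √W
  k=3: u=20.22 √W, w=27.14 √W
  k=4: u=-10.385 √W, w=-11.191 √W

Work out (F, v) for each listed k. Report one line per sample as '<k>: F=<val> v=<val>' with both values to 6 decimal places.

0: F=27.193322 v=13.264299
1: F=-7.826569 v=-7.802355
2: F=-0.596297 v=16.741787
3: F=-9.399490 v=17.433457
4: F=1.094796 v=-7.942235

k=0: u−w=20.020000, u+w=36.034000; √(b/2)=1.358308, √(2b)=2.716616; F=1.358308×20.02=27.193322, v=36.034000/2.716616=13.264299
k=1: u−w=-5.762000, u+w=-21.196000; √(b/2)=1.358308, √(2b)=2.716616; F=1.358308×(-5.762)=-7.826569, v=-21.196000/2.716616=-7.802355
k=2: u−w=-0.439000, u+w=45.481000; √(b/2)=1.358308, √(2b)=2.716616; F=1.358308×(-0.439)=-0.596297, v=45.481000/2.716616=16.741787
k=3: u−w=-6.920000, u+w=47.360000; √(b/2)=1.358308, √(2b)=2.716616; F=1.358308×(-6.92)=-9.399490, v=47.360000/2.716616=17.433457
k=4: u−w=0.806000, u+w=-21.576000; √(b/2)=1.358308, √(2b)=2.716616; F=1.358308×0.806=1.094796, v=-21.576000/2.716616=-7.942235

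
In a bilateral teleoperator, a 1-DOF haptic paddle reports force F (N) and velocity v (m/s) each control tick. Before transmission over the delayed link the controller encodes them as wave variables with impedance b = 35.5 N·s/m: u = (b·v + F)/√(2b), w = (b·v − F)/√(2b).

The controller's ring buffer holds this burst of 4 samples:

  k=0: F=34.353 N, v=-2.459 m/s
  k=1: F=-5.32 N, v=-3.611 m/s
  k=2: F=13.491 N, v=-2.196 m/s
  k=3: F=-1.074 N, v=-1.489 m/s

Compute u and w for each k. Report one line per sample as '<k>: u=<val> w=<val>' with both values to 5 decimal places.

k=0: b·v=35.5×(-2.459)=-87.29450; √(2b)=8.42615; u=(-87.29450+34.353)/8.42615=-6.28300, w=(-87.29450−34.353)/8.42615=-14.43690
k=1: b·v=35.5×(-3.611)=-128.19050; √(2b)=8.42615; u=(-128.19050+(-5.32))/8.42615=-15.84478, w=(-128.19050−(-5.32))/8.42615=-14.58205
k=2: b·v=35.5×(-2.196)=-77.95800; √(2b)=8.42615; u=(-77.95800+13.491)/8.42615=-7.65083, w=(-77.95800−13.491)/8.42615=-10.85300
k=3: b·v=35.5×(-1.489)=-52.85950; √(2b)=8.42615; u=(-52.85950+(-1.074))/8.42615=-6.40073, w=(-52.85950−(-1.074))/8.42615=-6.14581

0: u=-6.28300 w=-14.43690
1: u=-15.84478 w=-14.58205
2: u=-7.65083 w=-10.85300
3: u=-6.40073 w=-6.14581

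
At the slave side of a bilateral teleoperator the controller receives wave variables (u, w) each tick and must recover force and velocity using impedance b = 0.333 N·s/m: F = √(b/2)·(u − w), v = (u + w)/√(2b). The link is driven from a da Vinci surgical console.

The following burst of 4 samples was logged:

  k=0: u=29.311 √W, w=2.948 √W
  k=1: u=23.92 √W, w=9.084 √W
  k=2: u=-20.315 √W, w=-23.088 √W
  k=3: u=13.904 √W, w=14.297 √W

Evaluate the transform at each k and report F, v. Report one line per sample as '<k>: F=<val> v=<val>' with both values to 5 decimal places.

0: F=10.75727 v=39.52881
1: F=6.05374 v=40.44171
2: F=1.13151 v=-53.18420
3: F=-0.16036 v=34.55631

k=0: u−w=26.36300, u+w=32.25900; √(b/2)=0.40804, √(2b)=0.81609; F=0.40804×26.363=10.75727, v=32.25900/0.81609=39.52881
k=1: u−w=14.83600, u+w=33.00400; √(b/2)=0.40804, √(2b)=0.81609; F=0.40804×14.836=6.05374, v=33.00400/0.81609=40.44171
k=2: u−w=2.77300, u+w=-43.40300; √(b/2)=0.40804, √(2b)=0.81609; F=0.40804×2.773=1.13151, v=-43.40300/0.81609=-53.18420
k=3: u−w=-0.39300, u+w=28.20100; √(b/2)=0.40804, √(2b)=0.81609; F=0.40804×(-0.393)=-0.16036, v=28.20100/0.81609=34.55631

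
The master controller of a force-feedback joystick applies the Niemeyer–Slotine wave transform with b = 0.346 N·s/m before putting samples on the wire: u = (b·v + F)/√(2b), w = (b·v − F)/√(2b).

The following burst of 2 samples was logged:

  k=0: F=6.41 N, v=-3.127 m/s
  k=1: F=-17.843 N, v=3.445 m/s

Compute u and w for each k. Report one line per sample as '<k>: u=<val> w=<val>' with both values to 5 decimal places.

0: u=6.40495 w=-9.00620
1: u=-20.01650 w=22.88227

k=0: b·v=0.346×(-3.127)=-1.08194; √(2b)=0.83187; u=(-1.08194+6.41)/0.83187=6.40495, w=(-1.08194−6.41)/0.83187=-9.00620
k=1: b·v=0.346×3.445=1.19197; √(2b)=0.83187; u=(1.19197+(-17.843))/0.83187=-20.01650, w=(1.19197−(-17.843))/0.83187=22.88227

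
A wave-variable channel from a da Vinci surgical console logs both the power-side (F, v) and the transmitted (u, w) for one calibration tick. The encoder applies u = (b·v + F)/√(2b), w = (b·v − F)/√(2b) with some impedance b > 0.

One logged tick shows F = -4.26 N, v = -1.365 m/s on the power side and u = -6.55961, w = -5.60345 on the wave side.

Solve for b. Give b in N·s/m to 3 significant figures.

b = 39.7 N·s/m

u + w = -12.1631;  u + w = √(2b)·v, so √(2b) = -12.1631/(-1.365) = 8.9107.
b = (√(2b))²/2 = 79.4000/2 = 39.7000.
(Check via u − w = 2F/√(2b): u − w = -0.9562, 2F/√(2b) = -0.9562.)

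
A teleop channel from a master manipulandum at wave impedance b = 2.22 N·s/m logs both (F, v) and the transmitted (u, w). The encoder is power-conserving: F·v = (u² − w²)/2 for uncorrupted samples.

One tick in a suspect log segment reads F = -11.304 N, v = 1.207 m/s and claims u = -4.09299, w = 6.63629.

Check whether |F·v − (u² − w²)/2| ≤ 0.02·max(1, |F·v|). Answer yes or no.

yes

F·v = (-11.304)×1.207 = -13.6439 W.
(u² − w²)/2 = (16.7526 − 44.0403)/2 = -13.6439 W.
|Δ| = 0.0000;  2% of max(1, |F·v|) = 0.2729.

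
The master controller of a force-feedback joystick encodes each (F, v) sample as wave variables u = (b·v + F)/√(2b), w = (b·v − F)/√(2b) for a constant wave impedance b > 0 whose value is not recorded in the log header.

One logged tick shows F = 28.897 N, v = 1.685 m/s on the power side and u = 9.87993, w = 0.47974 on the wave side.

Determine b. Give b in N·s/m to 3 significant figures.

b = 18.9 N·s/m

u + w = 10.35967;  u + w = √(2b)·v, so √(2b) = 10.35967/1.685 = 6.14817.
b = (√(2b))²/2 = 37.80002/2 = 18.90001.
(Check via u − w = 2F/√(2b): u − w = 9.40019, 2F/√(2b) = 9.40019.)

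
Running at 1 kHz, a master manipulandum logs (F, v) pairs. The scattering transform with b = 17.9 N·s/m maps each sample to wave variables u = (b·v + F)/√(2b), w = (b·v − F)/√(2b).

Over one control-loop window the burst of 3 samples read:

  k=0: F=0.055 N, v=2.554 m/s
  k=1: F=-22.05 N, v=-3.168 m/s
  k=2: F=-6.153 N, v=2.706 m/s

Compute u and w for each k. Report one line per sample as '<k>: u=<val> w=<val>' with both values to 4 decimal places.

0: u=7.6499 w=7.6315
1: u=-13.1628 w=-5.7923
2: u=7.0671 w=9.1238

k=0: b·v=17.9×2.554=45.7166; √(2b)=5.9833; u=(45.7166+0.055)/5.9833=7.6499, w=(45.7166−0.055)/5.9833=7.6315
k=1: b·v=17.9×(-3.168)=-56.7072; √(2b)=5.9833; u=(-56.7072+(-22.05))/5.9833=-13.1628, w=(-56.7072−(-22.05))/5.9833=-5.7923
k=2: b·v=17.9×2.706=48.4374; √(2b)=5.9833; u=(48.4374+(-6.153))/5.9833=7.0671, w=(48.4374−(-6.153))/5.9833=9.1238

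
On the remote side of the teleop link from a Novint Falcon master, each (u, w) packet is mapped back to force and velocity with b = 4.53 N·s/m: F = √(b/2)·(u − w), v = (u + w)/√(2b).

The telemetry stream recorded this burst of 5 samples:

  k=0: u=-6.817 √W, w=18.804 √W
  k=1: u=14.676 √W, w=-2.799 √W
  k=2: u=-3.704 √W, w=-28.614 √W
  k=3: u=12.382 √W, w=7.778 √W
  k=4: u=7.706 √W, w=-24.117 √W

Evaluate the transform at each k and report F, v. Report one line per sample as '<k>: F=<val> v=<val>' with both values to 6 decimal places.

k=0: u−w=-25.621000, u+w=11.987000; √(b/2)=1.504992, √(2b)=3.009983; F=1.504992×(-25.621)=-38.559392, v=11.987000/3.009983=3.982414
k=1: u−w=17.475000, u+w=11.877000; √(b/2)=1.504992, √(2b)=3.009983; F=1.504992×17.475=26.299730, v=11.877000/3.009983=3.945869
k=2: u−w=24.910000, u+w=-32.318000; √(b/2)=1.504992, √(2b)=3.009983; F=1.504992×24.91=37.489343, v=-32.318000/3.009983=-10.736936
k=3: u−w=4.604000, u+w=20.160000; √(b/2)=1.504992, √(2b)=3.009983; F=1.504992×4.604=6.928982, v=20.160000/3.009983=6.697711
k=4: u−w=31.823000, u+w=-16.411000; √(b/2)=1.504992, √(2b)=3.009983; F=1.504992×31.823=47.893351, v=-16.411000/3.009983=-5.452190

0: F=-38.559392 v=3.982414
1: F=26.299730 v=3.945869
2: F=37.489343 v=-10.736936
3: F=6.928982 v=6.697711
4: F=47.893351 v=-5.452190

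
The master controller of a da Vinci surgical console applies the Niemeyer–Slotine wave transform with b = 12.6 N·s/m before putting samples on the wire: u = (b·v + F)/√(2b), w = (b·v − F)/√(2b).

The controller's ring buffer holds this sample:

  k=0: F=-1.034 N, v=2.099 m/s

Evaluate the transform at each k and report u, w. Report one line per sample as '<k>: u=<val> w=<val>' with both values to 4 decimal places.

k=0: b·v=12.6×2.099=26.4474; √(2b)=5.0200; u=(26.4474+(-1.034))/5.0200=5.0625, w=(26.4474−(-1.034))/5.0200=5.4744

0: u=5.0625 w=5.4744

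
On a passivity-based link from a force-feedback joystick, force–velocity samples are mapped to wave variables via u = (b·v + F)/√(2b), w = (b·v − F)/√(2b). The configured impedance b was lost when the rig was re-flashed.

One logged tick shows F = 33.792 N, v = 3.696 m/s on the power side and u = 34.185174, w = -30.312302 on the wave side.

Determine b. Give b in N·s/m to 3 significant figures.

u + w = 3.872872;  u + w = √(2b)·v, so √(2b) = 3.872872/3.696 = 1.047855.
b = (√(2b))²/2 = 1.098000/2 = 0.549000.
(Check via u − w = 2F/√(2b): u − w = 64.497476, 2F/√(2b) = 64.497475.)

b = 0.549 N·s/m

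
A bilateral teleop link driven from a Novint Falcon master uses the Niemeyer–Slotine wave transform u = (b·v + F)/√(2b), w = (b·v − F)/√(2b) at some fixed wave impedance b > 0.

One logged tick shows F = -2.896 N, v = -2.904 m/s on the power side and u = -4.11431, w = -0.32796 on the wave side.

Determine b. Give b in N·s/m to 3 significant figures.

b = 1.17 N·s/m

u + w = -4.4423;  u + w = √(2b)·v, so √(2b) = -4.4423/(-2.904) = 1.5297.
b = (√(2b))²/2 = 2.3400/2 = 1.1700.
(Check via u − w = 2F/√(2b): u − w = -3.7863, 2F/√(2b) = -3.7863.)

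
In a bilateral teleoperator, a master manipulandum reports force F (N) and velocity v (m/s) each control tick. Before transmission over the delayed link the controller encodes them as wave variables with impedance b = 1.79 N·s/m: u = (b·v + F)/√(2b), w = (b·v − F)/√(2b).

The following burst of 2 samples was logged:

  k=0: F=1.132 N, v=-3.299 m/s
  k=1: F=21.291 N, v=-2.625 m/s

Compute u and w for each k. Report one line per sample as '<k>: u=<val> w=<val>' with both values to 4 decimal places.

k=0: b·v=1.79×(-3.299)=-5.9052; √(2b)=1.8921; u=(-5.9052+1.132)/1.8921=-2.5227, w=(-5.9052−1.132)/1.8921=-3.7193
k=1: b·v=1.79×(-2.625)=-4.6988; √(2b)=1.8921; u=(-4.6988+21.291)/1.8921=8.7693, w=(-4.6988−21.291)/1.8921=-13.7360

0: u=-2.5227 w=-3.7193
1: u=8.7693 w=-13.7360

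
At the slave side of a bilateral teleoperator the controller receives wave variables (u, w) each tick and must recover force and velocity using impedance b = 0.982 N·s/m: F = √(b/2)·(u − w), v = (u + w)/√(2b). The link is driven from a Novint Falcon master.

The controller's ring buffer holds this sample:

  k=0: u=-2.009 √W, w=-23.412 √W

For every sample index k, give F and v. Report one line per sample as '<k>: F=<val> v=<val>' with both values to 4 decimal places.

0: F=14.9974 v=-18.1394

k=0: u−w=21.4030, u+w=-25.4210; √(b/2)=0.7007, √(2b)=1.4014; F=0.7007×21.403=14.9974, v=-25.4210/1.4014=-18.1394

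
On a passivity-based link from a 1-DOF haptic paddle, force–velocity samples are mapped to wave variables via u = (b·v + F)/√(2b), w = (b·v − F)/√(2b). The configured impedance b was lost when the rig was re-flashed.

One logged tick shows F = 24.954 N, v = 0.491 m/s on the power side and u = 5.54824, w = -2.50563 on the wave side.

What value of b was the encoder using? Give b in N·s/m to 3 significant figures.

u + w = 3.04261;  u + w = √(2b)·v, so √(2b) = 3.04261/0.491 = 6.19676.
b = (√(2b))²/2 = 38.39986/2 = 19.19993.
(Check via u − w = 2F/√(2b): u − w = 8.05387, 2F/√(2b) = 8.05388.)

b = 19.2 N·s/m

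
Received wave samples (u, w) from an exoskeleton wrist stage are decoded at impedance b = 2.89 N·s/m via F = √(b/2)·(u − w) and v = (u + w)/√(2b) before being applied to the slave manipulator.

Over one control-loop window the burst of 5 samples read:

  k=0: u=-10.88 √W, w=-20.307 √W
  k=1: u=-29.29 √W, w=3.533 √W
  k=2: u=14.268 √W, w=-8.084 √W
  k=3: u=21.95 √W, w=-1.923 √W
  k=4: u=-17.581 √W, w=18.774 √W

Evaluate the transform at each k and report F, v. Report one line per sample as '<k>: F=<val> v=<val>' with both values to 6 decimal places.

k=0: u−w=9.427000, u+w=-31.187000; √(b/2)=1.202082, √(2b)=2.404163; F=1.202082×9.427=11.332023, v=-31.187000/2.404163=-12.972082
k=1: u−w=-32.823000, u+w=-25.757000; √(b/2)=1.202082, √(2b)=2.404163; F=1.202082×(-32.823)=-39.455922, v=-25.757000/2.404163=-10.713500
k=2: u−w=22.352000, u+w=6.184000; √(b/2)=1.202082, √(2b)=2.404163; F=1.202082×22.352=26.868926, v=6.184000/2.404163=2.572205
k=3: u−w=23.873000, u+w=20.027000; √(b/2)=1.202082, √(2b)=2.404163; F=1.202082×23.873=28.697292, v=20.027000/2.404163=8.330134
k=4: u−w=-36.355000, u+w=1.193000; √(b/2)=1.202082, √(2b)=2.404163; F=1.202082×(-36.355)=-43.701674, v=1.193000/2.404163=0.496223

0: F=11.332023 v=-12.972082
1: F=-39.455922 v=-10.713500
2: F=26.868926 v=2.572205
3: F=28.697292 v=8.330134
4: F=-43.701674 v=0.496223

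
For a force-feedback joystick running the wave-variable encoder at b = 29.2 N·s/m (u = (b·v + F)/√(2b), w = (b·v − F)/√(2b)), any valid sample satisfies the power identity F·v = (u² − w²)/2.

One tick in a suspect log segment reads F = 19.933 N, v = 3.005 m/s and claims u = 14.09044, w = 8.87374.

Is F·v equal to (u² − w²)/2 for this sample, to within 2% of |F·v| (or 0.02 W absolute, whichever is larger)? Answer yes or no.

yes

F·v = 19.933×3.005 = 59.89866 W.
(u² − w²)/2 = (198.54050 − 78.74326)/2 = 59.89862 W.
|Δ| = 0.00005;  2% of max(1, |F·v|) = 1.19797.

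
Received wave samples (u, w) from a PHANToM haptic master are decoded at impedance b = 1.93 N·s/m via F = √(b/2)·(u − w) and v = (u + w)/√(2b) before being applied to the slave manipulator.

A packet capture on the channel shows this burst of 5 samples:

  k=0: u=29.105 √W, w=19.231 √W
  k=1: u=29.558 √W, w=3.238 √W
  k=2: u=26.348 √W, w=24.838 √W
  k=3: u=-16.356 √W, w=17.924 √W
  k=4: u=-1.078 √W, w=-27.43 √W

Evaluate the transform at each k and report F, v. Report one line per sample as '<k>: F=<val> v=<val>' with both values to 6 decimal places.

k=0: u−w=9.874000, u+w=48.336000; √(b/2)=0.982344, √(2b)=1.964688; F=0.982344×9.874=9.699666, v=48.336000/1.964688=24.602376
k=1: u−w=26.320000, u+w=32.796000; √(b/2)=0.982344, √(2b)=1.964688; F=0.982344×26.32=25.855298, v=32.796000/1.964688=16.692724
k=2: u−w=1.510000, u+w=51.186000; √(b/2)=0.982344, √(2b)=1.964688; F=0.982344×1.51=1.483340, v=51.186000/1.964688=26.052988
k=3: u−w=-34.280000, u+w=1.568000; √(b/2)=0.982344, √(2b)=1.964688; F=0.982344×(-34.28)=-33.674757, v=1.568000/1.964688=0.798091
k=4: u−w=26.352000, u+w=-28.508000; √(b/2)=0.982344, √(2b)=1.964688; F=0.982344×26.352=25.886733, v=-28.508000/1.964688=-14.510190

0: F=9.699666 v=24.602376
1: F=25.855298 v=16.692724
2: F=1.483340 v=26.052988
3: F=-33.674757 v=0.798091
4: F=25.886733 v=-14.510190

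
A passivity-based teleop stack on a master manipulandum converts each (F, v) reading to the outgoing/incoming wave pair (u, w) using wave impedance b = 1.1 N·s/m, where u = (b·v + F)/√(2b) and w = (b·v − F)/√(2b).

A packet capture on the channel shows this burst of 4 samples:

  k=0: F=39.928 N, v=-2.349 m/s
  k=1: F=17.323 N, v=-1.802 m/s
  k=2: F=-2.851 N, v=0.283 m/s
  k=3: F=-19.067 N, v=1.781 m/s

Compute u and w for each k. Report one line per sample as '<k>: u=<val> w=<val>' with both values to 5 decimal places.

k=0: b·v=1.1×(-2.349)=-2.58390; √(2b)=1.48324; u=(-2.58390+39.928)/1.48324=25.17739, w=(-2.58390−39.928)/1.48324=-28.66152
k=1: b·v=1.1×(-1.802)=-1.98220; √(2b)=1.48324; u=(-1.98220+17.323)/1.48324=10.34277, w=(-1.98220−17.323)/1.48324=-13.01556
k=2: b·v=1.1×0.283=0.31130; √(2b)=1.48324; u=(0.31130+(-2.851))/1.48324=-1.71227, w=(0.31130−(-2.851))/1.48324=2.13202
k=3: b·v=1.1×1.781=1.95910; √(2b)=1.48324; u=(1.95910+(-19.067))/1.48324=-11.53414, w=(1.95910−(-19.067))/1.48324=14.17579

0: u=25.17739 w=-28.66152
1: u=10.34277 w=-13.01556
2: u=-1.71227 w=2.13202
3: u=-11.53414 w=14.17579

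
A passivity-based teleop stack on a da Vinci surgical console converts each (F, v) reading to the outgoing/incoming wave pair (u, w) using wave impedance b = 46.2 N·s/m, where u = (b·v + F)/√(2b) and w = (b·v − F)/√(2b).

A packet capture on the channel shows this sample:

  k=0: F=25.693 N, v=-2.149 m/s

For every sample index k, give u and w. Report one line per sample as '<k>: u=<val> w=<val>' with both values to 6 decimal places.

0: u=-7.655746 w=-13.001499

k=0: b·v=46.2×(-2.149)=-99.283800; √(2b)=9.612492; u=(-99.283800+25.693)/9.612492=-7.655746, w=(-99.283800−25.693)/9.612492=-13.001499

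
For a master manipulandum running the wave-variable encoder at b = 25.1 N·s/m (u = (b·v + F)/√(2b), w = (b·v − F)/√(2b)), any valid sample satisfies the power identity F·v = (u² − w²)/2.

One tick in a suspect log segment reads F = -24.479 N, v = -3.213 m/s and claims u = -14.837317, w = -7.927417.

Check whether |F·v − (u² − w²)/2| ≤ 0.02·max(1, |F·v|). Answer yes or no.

yes

F·v = (-24.479)×(-3.213) = 78.651027 W.
(u² − w²)/2 = (220.145976 − 62.843940)/2 = 78.651018 W.
|Δ| = 0.000009;  2% of max(1, |F·v|) = 1.573021.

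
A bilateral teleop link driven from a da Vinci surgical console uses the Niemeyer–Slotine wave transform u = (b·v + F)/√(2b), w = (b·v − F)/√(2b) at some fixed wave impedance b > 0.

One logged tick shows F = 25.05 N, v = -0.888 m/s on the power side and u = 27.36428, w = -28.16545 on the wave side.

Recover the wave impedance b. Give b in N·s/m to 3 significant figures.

u + w = -0.8012;  u + w = √(2b)·v, so √(2b) = -0.8012/(-0.888) = 0.9022.
b = (√(2b))²/2 = 0.8140/2 = 0.4070.
(Check via u − w = 2F/√(2b): u − w = 55.5297, 2F/√(2b) = 55.5298.)

b = 0.407 N·s/m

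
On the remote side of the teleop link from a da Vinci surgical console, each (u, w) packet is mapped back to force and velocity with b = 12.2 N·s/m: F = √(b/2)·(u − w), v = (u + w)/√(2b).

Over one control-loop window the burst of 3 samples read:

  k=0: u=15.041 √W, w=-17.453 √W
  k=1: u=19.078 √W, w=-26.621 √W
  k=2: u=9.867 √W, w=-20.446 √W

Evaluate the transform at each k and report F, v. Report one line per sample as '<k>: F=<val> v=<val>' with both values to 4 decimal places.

0: F=80.2543 v=-0.4883
1: F=112.8682 v=-1.5270
2: F=74.8676 v=-2.1417

k=0: u−w=32.4940, u+w=-2.4120; √(b/2)=2.4698, √(2b)=4.9396; F=2.4698×32.494=80.2543, v=-2.4120/4.9396=-0.4883
k=1: u−w=45.6990, u+w=-7.5430; √(b/2)=2.4698, √(2b)=4.9396; F=2.4698×45.699=112.8682, v=-7.5430/4.9396=-1.5270
k=2: u−w=30.3130, u+w=-10.5790; √(b/2)=2.4698, √(2b)=4.9396; F=2.4698×30.313=74.8676, v=-10.5790/4.9396=-2.1417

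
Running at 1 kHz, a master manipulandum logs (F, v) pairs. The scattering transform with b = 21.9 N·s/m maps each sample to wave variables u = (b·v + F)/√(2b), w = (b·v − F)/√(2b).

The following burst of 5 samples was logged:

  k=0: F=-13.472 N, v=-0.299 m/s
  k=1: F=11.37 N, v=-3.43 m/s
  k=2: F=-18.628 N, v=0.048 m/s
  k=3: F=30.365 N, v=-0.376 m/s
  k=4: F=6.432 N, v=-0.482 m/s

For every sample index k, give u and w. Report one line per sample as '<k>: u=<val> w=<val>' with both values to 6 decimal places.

0: u=-3.025027 w=1.046198
1: u=-9.632138 w=-13.068140
2: u=-2.655845 w=2.973517
3: u=3.343922 w=-5.832349
4: u=-0.623104 w=-2.566848

k=0: b·v=21.9×(-0.299)=-6.548100; √(2b)=6.618157; u=(-6.548100+(-13.472))/6.618157=-3.025027, w=(-6.548100−(-13.472))/6.618157=1.046198
k=1: b·v=21.9×(-3.43)=-75.117000; √(2b)=6.618157; u=(-75.117000+11.37)/6.618157=-9.632138, w=(-75.117000−11.37)/6.618157=-13.068140
k=2: b·v=21.9×0.048=1.051200; √(2b)=6.618157; u=(1.051200+(-18.628))/6.618157=-2.655845, w=(1.051200−(-18.628))/6.618157=2.973517
k=3: b·v=21.9×(-0.376)=-8.234400; √(2b)=6.618157; u=(-8.234400+30.365)/6.618157=3.343922, w=(-8.234400−30.365)/6.618157=-5.832349
k=4: b·v=21.9×(-0.482)=-10.555800; √(2b)=6.618157; u=(-10.555800+6.432)/6.618157=-0.623104, w=(-10.555800−6.432)/6.618157=-2.566848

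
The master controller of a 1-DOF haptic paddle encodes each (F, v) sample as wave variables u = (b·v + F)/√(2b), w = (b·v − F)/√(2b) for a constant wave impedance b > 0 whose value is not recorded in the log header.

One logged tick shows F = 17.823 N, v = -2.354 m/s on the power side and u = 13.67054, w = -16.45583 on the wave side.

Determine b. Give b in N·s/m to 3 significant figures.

b = 0.7 N·s/m

u + w = -2.78529;  u + w = √(2b)·v, so √(2b) = -2.78529/(-2.354) = 1.18322.
b = (√(2b))²/2 = 1.40000/2 = 0.70000.
(Check via u − w = 2F/√(2b): u − w = 30.12637, 2F/√(2b) = 30.12637.)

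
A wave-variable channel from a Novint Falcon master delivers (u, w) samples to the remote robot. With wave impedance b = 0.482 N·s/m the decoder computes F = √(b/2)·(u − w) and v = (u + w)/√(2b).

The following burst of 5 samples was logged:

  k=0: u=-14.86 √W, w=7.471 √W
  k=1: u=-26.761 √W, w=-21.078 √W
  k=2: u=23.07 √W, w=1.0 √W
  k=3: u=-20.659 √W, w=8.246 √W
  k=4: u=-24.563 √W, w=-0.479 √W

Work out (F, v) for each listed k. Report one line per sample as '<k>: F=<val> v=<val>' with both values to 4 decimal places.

0: F=-10.9627 v=-7.5257
1: F=-2.7899 v=-48.7241
2: F=10.8345 v=24.5153
3: F=-14.1900 v=-12.6427
4: F=-11.8233 v=-25.5053

k=0: u−w=-22.3310, u+w=-7.3890; √(b/2)=0.4909, √(2b)=0.9818; F=0.4909×(-22.331)=-10.9627, v=-7.3890/0.9818=-7.5257
k=1: u−w=-5.6830, u+w=-47.8390; √(b/2)=0.4909, √(2b)=0.9818; F=0.4909×(-5.683)=-2.7899, v=-47.8390/0.9818=-48.7241
k=2: u−w=22.0700, u+w=24.0700; √(b/2)=0.4909, √(2b)=0.9818; F=0.4909×22.07=10.8345, v=24.0700/0.9818=24.5153
k=3: u−w=-28.9050, u+w=-12.4130; √(b/2)=0.4909, √(2b)=0.9818; F=0.4909×(-28.905)=-14.1900, v=-12.4130/0.9818=-12.6427
k=4: u−w=-24.0840, u+w=-25.0420; √(b/2)=0.4909, √(2b)=0.9818; F=0.4909×(-24.084)=-11.8233, v=-25.0420/0.9818=-25.5053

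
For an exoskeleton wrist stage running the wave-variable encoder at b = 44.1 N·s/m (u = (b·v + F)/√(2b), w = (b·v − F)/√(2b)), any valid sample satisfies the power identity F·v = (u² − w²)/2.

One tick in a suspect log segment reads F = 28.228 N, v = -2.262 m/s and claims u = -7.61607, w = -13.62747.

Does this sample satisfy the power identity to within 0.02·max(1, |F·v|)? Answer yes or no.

yes

F·v = 28.228×(-2.262) = -63.8517 W.
(u² − w²)/2 = (58.0045 − 185.7079)/2 = -63.8517 W.
|Δ| = 0.0000;  2% of max(1, |F·v|) = 1.2770.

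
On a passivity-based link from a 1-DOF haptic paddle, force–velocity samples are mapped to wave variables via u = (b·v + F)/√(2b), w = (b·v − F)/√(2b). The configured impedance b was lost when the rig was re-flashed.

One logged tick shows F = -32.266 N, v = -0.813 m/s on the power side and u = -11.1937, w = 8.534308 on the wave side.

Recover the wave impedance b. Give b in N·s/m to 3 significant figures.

b = 5.35 N·s/m

u + w = -2.659392;  u + w = √(2b)·v, so √(2b) = -2.659392/(-0.813) = 3.271085.
b = (√(2b))²/2 = 10.699996/2 = 5.349998.
(Check via u − w = 2F/√(2b): u − w = -19.728008, 2F/√(2b) = -19.728012.)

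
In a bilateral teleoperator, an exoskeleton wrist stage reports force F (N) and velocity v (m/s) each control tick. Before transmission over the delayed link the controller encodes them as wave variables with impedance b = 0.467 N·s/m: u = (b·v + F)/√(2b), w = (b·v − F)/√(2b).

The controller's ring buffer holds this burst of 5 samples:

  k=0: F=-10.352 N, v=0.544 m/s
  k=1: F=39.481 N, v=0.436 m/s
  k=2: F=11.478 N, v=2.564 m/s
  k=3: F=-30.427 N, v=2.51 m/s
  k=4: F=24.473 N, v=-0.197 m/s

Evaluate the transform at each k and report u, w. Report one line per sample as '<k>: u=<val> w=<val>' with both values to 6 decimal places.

0: u=-10.448642 w=10.974384
1: u=41.062813 w=-40.641447
2: u=13.115590 w=-10.637646
3: u=-30.270817 w=32.696573
4: u=25.227725 w=-25.418113

k=0: b·v=0.467×0.544=0.254048; √(2b)=0.966437; u=(0.254048+(-10.352))/0.966437=-10.448642, w=(0.254048−(-10.352))/0.966437=10.974384
k=1: b·v=0.467×0.436=0.203612; √(2b)=0.966437; u=(0.203612+39.481)/0.966437=41.062813, w=(0.203612−39.481)/0.966437=-40.641447
k=2: b·v=0.467×2.564=1.197388; √(2b)=0.966437; u=(1.197388+11.478)/0.966437=13.115590, w=(1.197388−11.478)/0.966437=-10.637646
k=3: b·v=0.467×2.51=1.172170; √(2b)=0.966437; u=(1.172170+(-30.427))/0.966437=-30.270817, w=(1.172170−(-30.427))/0.966437=32.696573
k=4: b·v=0.467×(-0.197)=-0.091999; √(2b)=0.966437; u=(-0.091999+24.473)/0.966437=25.227725, w=(-0.091999−24.473)/0.966437=-25.418113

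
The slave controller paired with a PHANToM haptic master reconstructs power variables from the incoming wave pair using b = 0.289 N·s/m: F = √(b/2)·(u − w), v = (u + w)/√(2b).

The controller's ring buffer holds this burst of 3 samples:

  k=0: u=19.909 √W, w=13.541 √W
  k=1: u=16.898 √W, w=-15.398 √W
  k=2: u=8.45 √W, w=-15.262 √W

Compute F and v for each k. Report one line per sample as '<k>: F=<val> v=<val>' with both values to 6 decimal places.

k=0: u−w=6.368000, u+w=33.450000; √(b/2)=0.380132, √(2b)=0.760263; F=0.380132×6.368=2.420678, v=33.450000/0.760263=43.997926
k=1: u−w=32.296000, u+w=1.500000; √(b/2)=0.380132, √(2b)=0.760263; F=0.380132×32.296=12.276729, v=1.500000/0.760263=1.973001
k=2: u−w=23.712000, u+w=-6.812000; √(b/2)=0.380132, √(2b)=0.760263; F=0.380132×23.712=9.013679, v=-6.812000/0.760263=-8.960056

0: F=2.420678 v=43.997926
1: F=12.276729 v=1.973001
2: F=9.013679 v=-8.960056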